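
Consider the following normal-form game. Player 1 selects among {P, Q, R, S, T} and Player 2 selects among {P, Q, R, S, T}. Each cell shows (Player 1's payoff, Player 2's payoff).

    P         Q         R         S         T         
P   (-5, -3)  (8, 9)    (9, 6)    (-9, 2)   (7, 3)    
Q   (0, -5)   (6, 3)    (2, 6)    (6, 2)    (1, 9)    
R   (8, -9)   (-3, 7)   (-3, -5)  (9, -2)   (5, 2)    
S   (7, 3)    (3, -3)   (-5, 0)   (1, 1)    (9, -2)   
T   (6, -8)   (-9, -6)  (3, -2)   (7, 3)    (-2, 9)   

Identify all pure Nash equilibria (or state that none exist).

(P, Q)

A profile is a Nash equilibrium when each player is best-responding to the other.
Player 1's best responses — vs P: R (payoff 8); vs Q: P (payoff 8); vs R: P (payoff 9); vs S: R (payoff 9); vs T: S (payoff 9).
Player 2's best responses — vs P: Q (payoff 9); vs Q: T (payoff 9); vs R: Q (payoff 7); vs S: P (payoff 3); vs T: T (payoff 9).
The only mutual best response is (P, Q); neither player gains by switching there.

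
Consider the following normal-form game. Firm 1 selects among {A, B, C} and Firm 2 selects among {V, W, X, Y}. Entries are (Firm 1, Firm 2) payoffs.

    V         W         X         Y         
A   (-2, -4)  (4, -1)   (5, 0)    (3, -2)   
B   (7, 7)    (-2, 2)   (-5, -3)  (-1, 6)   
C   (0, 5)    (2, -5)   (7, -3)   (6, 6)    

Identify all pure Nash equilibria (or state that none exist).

(B, V) and (C, Y)

Check mutual best responses: a cell is a NE iff neither player can gain by unilaterally deviating.
Firm 1's best responses — vs V: B (payoff 7); vs W: A (payoff 4); vs X: C (payoff 7); vs Y: C (payoff 6).
Firm 2's best responses — vs A: X (payoff 0); vs B: V (payoff 7); vs C: Y (payoff 6).
Mutual best responses occur at (B, V) and (C, Y); at each, neither player gains by switching.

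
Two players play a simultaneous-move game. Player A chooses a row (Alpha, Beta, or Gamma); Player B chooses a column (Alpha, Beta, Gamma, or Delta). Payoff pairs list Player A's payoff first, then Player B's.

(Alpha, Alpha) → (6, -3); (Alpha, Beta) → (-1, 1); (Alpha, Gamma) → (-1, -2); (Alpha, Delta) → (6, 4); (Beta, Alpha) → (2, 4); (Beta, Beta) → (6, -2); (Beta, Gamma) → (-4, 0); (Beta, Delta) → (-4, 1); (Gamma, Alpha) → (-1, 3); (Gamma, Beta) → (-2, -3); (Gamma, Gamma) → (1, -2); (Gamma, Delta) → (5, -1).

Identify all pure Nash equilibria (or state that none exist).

A profile is a Nash equilibrium when each player is best-responding to the other.
Player A's best responses — vs Alpha: Alpha (payoff 6); vs Beta: Beta (payoff 6); vs Gamma: Gamma (payoff 1); vs Delta: Alpha (payoff 6).
Player B's best responses — vs Alpha: Delta (payoff 4); vs Beta: Alpha (payoff 4); vs Gamma: Alpha (payoff 3).
The only mutual best response is (Alpha, Delta); neither player gains by switching there.

(Alpha, Delta)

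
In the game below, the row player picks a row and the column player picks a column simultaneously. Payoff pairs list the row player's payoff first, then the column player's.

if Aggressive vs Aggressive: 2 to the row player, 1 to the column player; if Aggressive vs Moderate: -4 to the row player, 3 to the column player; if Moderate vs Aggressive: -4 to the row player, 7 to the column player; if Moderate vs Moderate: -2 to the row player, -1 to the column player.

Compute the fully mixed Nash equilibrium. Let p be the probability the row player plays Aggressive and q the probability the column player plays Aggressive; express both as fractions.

Each player's mixing probability is pinned down by making the *other* player indifferent.
The column player indifferent between Aggressive and Moderate: p·1 + (1−p)·7 = p·3 + (1−p)·(-1) ⟹ 7 + (-6)p = (-1) + 4p ⟹ p = 4/5.
The row player indifferent between Aggressive and Moderate: q·2 + (1−q)·(-4) = q·(-4) + (1−q)·(-2) ⟹ (-4) + 6q = (-2) + (-2)q ⟹ q = 1/4.

p = 4/5, q = 1/4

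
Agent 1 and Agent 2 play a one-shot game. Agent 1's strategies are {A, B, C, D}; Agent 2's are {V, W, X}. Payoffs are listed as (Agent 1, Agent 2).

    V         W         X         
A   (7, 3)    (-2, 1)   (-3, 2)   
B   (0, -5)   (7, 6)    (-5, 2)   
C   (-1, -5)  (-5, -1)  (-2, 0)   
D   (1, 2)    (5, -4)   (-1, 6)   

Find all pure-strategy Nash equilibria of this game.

Check mutual best responses: a cell is a NE iff neither player can gain by unilaterally deviating.
Agent 1's best responses — vs V: A (payoff 7); vs W: B (payoff 7); vs X: D (payoff -1).
Agent 2's best responses — vs A: V (payoff 3); vs B: W (payoff 6); vs C: X (payoff 0); vs D: X (payoff 6).
Mutual best responses occur at (A, V), (B, W), and (D, X); at each, neither player gains by switching.

(A, V), (B, W), and (D, X)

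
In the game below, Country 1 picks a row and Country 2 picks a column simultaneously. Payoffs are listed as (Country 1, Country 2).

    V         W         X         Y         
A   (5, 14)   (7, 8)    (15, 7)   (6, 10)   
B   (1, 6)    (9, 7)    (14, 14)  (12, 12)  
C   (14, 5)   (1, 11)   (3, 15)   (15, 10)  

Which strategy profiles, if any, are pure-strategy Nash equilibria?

No pure-strategy Nash equilibrium

Find each player's best response to every opponent strategy; NE are the intersections.
Country 1's best responses — vs V: C (payoff 14); vs W: B (payoff 9); vs X: A (payoff 15); vs Y: C (payoff 15).
Country 2's best responses — vs A: V (payoff 14); vs B: X (payoff 14); vs C: X (payoff 15).
No cell has both players best-responding. For instance, Country 1's best reply to Y is C, but against C Country 2 prefers X over Y.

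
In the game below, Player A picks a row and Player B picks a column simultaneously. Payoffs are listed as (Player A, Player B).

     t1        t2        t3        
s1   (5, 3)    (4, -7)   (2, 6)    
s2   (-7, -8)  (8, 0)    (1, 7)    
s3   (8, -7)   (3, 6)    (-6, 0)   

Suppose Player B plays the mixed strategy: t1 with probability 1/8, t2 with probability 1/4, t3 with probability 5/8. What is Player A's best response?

s1

Player A's best reply maximizes expected payoff against the mix.
s1: (1/8)·5 + (1/4)·4 + (5/8)·2 = 23/8
s2: (1/8)·(-7) + (1/4)·8 + (5/8)·1 = 7/4
s3: (1/8)·8 + (1/4)·3 + (5/8)·(-6) = -2
Highest expected payoff is 23/8, from s1.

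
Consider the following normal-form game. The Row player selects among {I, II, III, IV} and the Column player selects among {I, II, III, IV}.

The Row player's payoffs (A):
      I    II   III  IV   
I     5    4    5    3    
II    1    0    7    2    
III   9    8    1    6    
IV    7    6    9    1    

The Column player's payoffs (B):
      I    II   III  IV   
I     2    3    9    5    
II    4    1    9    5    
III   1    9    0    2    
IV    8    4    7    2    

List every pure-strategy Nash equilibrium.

(III, II)

A profile is a Nash equilibrium when each player is best-responding to the other.
The Row player's best responses — vs I: III (payoff 9); vs II: III (payoff 8); vs III: IV (payoff 9); vs IV: III (payoff 6).
The Column player's best responses — vs I: III (payoff 9); vs II: III (payoff 9); vs III: II (payoff 9); vs IV: I (payoff 8).
The only mutual best response is (III, II); neither player gains by switching there.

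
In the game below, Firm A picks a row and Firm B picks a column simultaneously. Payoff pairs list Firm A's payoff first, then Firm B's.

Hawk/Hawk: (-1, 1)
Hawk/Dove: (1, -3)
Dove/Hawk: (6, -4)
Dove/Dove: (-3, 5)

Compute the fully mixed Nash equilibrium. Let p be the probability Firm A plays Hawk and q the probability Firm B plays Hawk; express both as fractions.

Each player's mixing probability is pinned down by making the *other* player indifferent.
Firm B indifferent between Hawk and Dove: p·1 + (1−p)·(-4) = p·(-3) + (1−p)·5 ⟹ (-4) + 5p = 5 + (-8)p ⟹ p = 9/13.
Firm A indifferent between Hawk and Dove: q·(-1) + (1−q)·1 = q·6 + (1−q)·(-3) ⟹ 1 + (-2)q = (-3) + 9q ⟹ q = 4/11.

p = 9/13, q = 4/11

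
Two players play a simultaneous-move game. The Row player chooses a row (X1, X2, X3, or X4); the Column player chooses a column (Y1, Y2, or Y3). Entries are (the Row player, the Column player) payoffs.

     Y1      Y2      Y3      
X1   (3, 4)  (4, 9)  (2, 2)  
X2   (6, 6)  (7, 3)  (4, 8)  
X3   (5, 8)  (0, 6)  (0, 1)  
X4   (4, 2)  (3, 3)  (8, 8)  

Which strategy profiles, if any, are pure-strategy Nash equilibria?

A profile is a Nash equilibrium when each player is best-responding to the other.
The Row player's best responses — vs Y1: X2 (payoff 6); vs Y2: X2 (payoff 7); vs Y3: X4 (payoff 8).
The Column player's best responses — vs X1: Y2 (payoff 9); vs X2: Y3 (payoff 8); vs X3: Y1 (payoff 8); vs X4: Y3 (payoff 8).
The only mutual best response is (X4, Y3); neither player gains by switching there.

(X4, Y3)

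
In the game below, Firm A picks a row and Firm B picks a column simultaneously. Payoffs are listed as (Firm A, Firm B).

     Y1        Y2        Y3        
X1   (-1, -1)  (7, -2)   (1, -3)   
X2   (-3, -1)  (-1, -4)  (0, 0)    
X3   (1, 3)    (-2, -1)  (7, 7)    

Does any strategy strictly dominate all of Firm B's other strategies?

No strictly dominant strategy

A strategy is strictly dominant if it gives Firm B a strictly higher payoff than every other strategy, against every choice by the opponent.
Y1 is not dominant: against X2, Y3 gives 0 > -1.
Y2 is not dominant: against X1, Y1 gives -1 > -2.
Y3 is not dominant: against X1, Y1 gives -1 > -3.
No single strategy is best against every opponent action.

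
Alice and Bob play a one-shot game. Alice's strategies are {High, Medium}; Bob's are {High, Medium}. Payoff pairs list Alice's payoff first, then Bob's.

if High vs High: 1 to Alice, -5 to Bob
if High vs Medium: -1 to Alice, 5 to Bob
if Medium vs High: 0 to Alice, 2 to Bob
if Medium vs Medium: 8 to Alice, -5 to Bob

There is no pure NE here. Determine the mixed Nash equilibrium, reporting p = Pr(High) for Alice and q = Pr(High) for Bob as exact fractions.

p = 7/17, q = 9/10

Each player's mixing probability is pinned down by making the *other* player indifferent.
Bob indifferent between High and Medium: p·(-5) + (1−p)·2 = p·5 + (1−p)·(-5) ⟹ 2 + (-7)p = (-5) + 10p ⟹ p = 7/17.
Alice indifferent between High and Medium: q·1 + (1−q)·(-1) = q·0 + (1−q)·8 ⟹ (-1) + 2q = 8 + (-8)q ⟹ q = 9/10.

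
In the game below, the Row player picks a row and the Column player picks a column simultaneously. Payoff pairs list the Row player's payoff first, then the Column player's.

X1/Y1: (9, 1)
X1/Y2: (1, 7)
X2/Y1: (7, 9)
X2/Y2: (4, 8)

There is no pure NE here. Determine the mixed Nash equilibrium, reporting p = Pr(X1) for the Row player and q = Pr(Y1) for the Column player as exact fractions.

p = 1/7, q = 3/5

Each player's mixing probability is pinned down by making the *other* player indifferent.
The Column player indifferent between Y1 and Y2: p·1 + (1−p)·9 = p·7 + (1−p)·8 ⟹ 9 + (-8)p = 8 + (-1)p ⟹ p = 1/7.
The Row player indifferent between X1 and X2: q·9 + (1−q)·1 = q·7 + (1−q)·4 ⟹ 1 + 8q = 4 + 3q ⟹ q = 3/5.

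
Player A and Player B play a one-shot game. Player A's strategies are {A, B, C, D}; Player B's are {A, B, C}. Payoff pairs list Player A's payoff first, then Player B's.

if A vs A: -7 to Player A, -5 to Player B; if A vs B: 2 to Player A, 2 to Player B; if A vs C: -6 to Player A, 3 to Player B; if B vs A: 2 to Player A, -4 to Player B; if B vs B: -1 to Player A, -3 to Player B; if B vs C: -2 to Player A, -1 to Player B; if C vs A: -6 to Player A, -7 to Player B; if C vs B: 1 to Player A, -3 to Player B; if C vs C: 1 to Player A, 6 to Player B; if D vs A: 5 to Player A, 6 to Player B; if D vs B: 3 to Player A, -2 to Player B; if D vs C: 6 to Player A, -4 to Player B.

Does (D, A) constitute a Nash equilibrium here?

Holding Player B at A: Player A gets 5 from D, versus -7 from A, 2 from B, -6 from C. No profitable deviation for Player A.
Holding Player A at D: Player B gets 6 from A, versus -2 from B, -4 from C. No profitable deviation for Player B either.

Yes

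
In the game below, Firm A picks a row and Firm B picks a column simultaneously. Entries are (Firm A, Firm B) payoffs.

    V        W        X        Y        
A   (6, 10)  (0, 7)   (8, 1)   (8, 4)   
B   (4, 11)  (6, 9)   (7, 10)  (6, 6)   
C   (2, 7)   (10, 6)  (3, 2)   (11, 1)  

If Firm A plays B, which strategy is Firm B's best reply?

With Firm A fixed at B, Firm B's payoffs are: V → 11, W → 9, X → 10, Y → 6.
The maximum is 11, achieved by V.

V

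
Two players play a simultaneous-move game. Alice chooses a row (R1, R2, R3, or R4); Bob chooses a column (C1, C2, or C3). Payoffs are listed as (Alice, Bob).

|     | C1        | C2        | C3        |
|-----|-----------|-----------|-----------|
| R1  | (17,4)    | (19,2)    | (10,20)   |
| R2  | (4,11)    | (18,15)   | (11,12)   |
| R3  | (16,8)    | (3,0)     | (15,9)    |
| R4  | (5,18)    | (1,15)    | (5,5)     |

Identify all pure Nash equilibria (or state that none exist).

Find each player's best response to every opponent strategy; NE are the intersections.
Alice's best responses — vs C1: R1 (payoff 17); vs C2: R1 (payoff 19); vs C3: R3 (payoff 15).
Bob's best responses — vs R1: C3 (payoff 20); vs R2: C2 (payoff 15); vs R3: C3 (payoff 9); vs R4: C1 (payoff 18).
The only mutual best response is (R3, C3); neither player gains by switching there.

(R3, C3)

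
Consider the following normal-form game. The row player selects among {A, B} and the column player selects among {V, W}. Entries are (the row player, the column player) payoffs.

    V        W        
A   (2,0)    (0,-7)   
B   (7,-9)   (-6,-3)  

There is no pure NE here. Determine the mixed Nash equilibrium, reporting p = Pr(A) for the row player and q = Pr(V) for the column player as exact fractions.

p = 6/13, q = 6/11

Each player's mixing probability is pinned down by making the *other* player indifferent.
The column player indifferent between V and W: p·0 + (1−p)·(-9) = p·(-7) + (1−p)·(-3) ⟹ (-9) + 9p = (-3) + (-4)p ⟹ p = 6/13.
The row player indifferent between A and B: q·2 + (1−q)·0 = q·7 + (1−q)·(-6) ⟹ 0 + 2q = (-6) + 13q ⟹ q = 6/11.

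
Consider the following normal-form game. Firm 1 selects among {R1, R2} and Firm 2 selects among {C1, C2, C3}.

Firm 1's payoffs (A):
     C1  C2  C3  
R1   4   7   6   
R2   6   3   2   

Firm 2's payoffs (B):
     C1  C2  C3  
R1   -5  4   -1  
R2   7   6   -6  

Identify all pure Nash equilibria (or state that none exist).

Check mutual best responses: a cell is a NE iff neither player can gain by unilaterally deviating.
Firm 1's best responses — vs C1: R2 (payoff 6); vs C2: R1 (payoff 7); vs C3: R1 (payoff 6).
Firm 2's best responses — vs R1: C2 (payoff 4); vs R2: C1 (payoff 7).
Mutual best responses occur at (R1, C2) and (R2, C1); at each, neither player gains by switching.

(R1, C2) and (R2, C1)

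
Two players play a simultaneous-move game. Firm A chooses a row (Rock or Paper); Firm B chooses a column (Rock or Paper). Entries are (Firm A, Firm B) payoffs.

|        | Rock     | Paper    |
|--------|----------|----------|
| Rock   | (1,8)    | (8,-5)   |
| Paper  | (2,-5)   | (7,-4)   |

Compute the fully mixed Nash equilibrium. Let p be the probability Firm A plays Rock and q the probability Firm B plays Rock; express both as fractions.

In a mixed NE each player is indifferent between their pure strategies, so the opponent's mix sets the indifference.
Firm B indifferent between Rock and Paper: p·8 + (1−p)·(-5) = p·(-5) + (1−p)·(-4) ⟹ (-5) + 13p = (-4) + (-1)p ⟹ p = 1/14.
Firm A indifferent between Rock and Paper: q·1 + (1−q)·8 = q·2 + (1−q)·7 ⟹ 8 + (-7)q = 7 + (-5)q ⟹ q = 1/2.

p = 1/14, q = 1/2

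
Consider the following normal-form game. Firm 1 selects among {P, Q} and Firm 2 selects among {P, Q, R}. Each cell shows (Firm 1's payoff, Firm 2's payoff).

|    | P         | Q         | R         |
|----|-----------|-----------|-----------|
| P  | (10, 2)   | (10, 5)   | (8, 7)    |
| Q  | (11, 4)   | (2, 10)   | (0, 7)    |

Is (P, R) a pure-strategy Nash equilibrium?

Holding Firm 2 at R: Firm 1 gets 8 from P, versus 0 from Q. No profitable deviation for Firm 1.
Holding Firm 1 at P: Firm 2 gets 7 from R, versus 2 from P, 5 from Q. No profitable deviation for Firm 2 either.

Yes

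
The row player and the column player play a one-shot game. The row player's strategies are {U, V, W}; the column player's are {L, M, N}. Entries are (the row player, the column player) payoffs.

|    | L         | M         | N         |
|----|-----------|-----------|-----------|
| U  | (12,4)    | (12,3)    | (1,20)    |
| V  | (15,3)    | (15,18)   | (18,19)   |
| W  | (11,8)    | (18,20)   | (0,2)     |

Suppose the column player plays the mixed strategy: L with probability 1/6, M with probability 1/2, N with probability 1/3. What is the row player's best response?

The row player's best reply maximizes expected payoff against the mix.
U: (1/6)·12 + (1/2)·12 + (1/3)·1 = 25/3
V: (1/6)·15 + (1/2)·15 + (1/3)·18 = 16
W: (1/6)·11 + (1/2)·18 + (1/3)·0 = 65/6
Highest expected payoff is 16, from V.

V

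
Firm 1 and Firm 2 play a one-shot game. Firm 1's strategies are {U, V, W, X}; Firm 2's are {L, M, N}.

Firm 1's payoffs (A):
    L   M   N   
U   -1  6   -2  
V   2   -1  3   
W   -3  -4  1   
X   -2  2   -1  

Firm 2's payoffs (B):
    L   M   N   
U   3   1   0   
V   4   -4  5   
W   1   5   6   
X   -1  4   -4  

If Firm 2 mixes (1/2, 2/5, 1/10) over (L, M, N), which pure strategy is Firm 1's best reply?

U

Compute Firm 1's expected payoff from each pure strategy against the given mix.
U: (1/2)·(-1) + (2/5)·6 + (1/10)·(-2) = 17/10
V: (1/2)·2 + (2/5)·(-1) + (1/10)·3 = 9/10
W: (1/2)·(-3) + (2/5)·(-4) + (1/10)·1 = -3
X: (1/2)·(-2) + (2/5)·2 + (1/10)·(-1) = -3/10
Highest expected payoff is 17/10, from U.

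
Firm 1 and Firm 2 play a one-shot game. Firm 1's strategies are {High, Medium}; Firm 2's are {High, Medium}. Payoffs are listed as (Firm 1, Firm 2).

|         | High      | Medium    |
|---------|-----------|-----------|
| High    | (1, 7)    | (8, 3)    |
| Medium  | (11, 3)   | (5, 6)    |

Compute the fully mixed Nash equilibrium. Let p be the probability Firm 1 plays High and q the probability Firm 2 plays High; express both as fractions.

In a mixed NE each player is indifferent between their pure strategies, so the opponent's mix sets the indifference.
Firm 2 indifferent between High and Medium: p·7 + (1−p)·3 = p·3 + (1−p)·6 ⟹ 3 + 4p = 6 + (-3)p ⟹ p = 3/7.
Firm 1 indifferent between High and Medium: q·1 + (1−q)·8 = q·11 + (1−q)·5 ⟹ 8 + (-7)q = 5 + 6q ⟹ q = 3/13.

p = 3/7, q = 3/13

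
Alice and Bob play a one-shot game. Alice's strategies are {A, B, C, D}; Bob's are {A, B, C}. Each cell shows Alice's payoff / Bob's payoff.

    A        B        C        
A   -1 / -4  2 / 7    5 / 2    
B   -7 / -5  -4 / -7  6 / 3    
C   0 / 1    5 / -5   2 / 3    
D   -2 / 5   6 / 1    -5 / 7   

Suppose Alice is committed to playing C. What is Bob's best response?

With Alice fixed at C, Bob's payoffs are: A → 1, B → -5, C → 3.
The maximum is 3, achieved by C.

C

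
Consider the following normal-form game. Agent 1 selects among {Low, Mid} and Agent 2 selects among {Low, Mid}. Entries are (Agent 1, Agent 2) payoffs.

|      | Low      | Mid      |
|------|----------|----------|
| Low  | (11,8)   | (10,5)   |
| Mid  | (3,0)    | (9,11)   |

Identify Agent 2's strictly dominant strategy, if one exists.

None

A strategy is strictly dominant if it gives Agent 2 a strictly higher payoff than every other strategy, against every choice by the opponent.
Low is not dominant: against Mid, Mid gives 11 > 0.
Mid is not dominant: against Low, Low gives 8 > 5.
No single strategy is best against every opponent action.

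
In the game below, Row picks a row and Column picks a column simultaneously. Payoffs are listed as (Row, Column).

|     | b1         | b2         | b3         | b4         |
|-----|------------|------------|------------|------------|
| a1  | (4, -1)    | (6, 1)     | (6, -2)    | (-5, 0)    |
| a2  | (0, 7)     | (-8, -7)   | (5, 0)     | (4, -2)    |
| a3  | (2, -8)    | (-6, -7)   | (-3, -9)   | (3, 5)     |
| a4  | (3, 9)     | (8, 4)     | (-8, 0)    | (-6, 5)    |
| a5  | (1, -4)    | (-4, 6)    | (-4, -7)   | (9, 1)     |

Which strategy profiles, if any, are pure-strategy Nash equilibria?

No pure-strategy Nash equilibrium

A profile is a Nash equilibrium when each player is best-responding to the other.
Row's best responses — vs b1: a1 (payoff 4); vs b2: a4 (payoff 8); vs b3: a1 (payoff 6); vs b4: a5 (payoff 9).
Column's best responses — vs a1: b2 (payoff 1); vs a2: b1 (payoff 7); vs a3: b4 (payoff 5); vs a4: b1 (payoff 9); vs a5: b2 (payoff 6).
No cell has both players best-responding. For instance, Row's best reply to b1 is a1, but against a1 Column prefers b2 over b1.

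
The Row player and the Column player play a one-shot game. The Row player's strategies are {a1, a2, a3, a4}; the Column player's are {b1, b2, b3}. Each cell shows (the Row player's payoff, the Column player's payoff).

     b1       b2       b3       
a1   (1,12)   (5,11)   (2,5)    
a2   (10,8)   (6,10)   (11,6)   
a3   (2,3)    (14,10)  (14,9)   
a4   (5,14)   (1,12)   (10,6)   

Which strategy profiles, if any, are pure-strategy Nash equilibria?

(a3, b2)

Check mutual best responses: a cell is a NE iff neither player can gain by unilaterally deviating.
The Row player's best responses — vs b1: a2 (payoff 10); vs b2: a3 (payoff 14); vs b3: a3 (payoff 14).
The Column player's best responses — vs a1: b1 (payoff 12); vs a2: b2 (payoff 10); vs a3: b2 (payoff 10); vs a4: b1 (payoff 14).
The only mutual best response is (a3, b2); neither player gains by switching there.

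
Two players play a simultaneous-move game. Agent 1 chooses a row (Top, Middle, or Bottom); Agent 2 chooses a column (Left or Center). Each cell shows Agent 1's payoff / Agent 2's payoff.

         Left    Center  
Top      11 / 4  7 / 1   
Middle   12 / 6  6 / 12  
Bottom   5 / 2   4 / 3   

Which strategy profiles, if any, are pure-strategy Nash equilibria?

There is no pure-strategy Nash equilibrium

Find each player's best response to every opponent strategy; NE are the intersections.
Agent 1's best responses — vs Left: Middle (payoff 12); vs Center: Top (payoff 7).
Agent 2's best responses — vs Top: Left (payoff 4); vs Middle: Center (payoff 12); vs Bottom: Center (payoff 3).
No cell has both players best-responding. For instance, Agent 1's best reply to Left is Middle, but against Middle Agent 2 prefers Center over Left.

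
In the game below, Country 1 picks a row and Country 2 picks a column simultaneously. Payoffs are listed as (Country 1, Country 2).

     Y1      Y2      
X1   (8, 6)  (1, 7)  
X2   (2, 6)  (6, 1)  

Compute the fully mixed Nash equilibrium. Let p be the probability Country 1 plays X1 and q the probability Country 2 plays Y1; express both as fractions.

p = 5/6, q = 5/11

Each player's mixing probability is pinned down by making the *other* player indifferent.
Country 2 indifferent between Y1 and Y2: p·6 + (1−p)·6 = p·7 + (1−p)·1 ⟹ 6 + 0p = 1 + 6p ⟹ p = 5/6.
Country 1 indifferent between X1 and X2: q·8 + (1−q)·1 = q·2 + (1−q)·6 ⟹ 1 + 7q = 6 + (-4)q ⟹ q = 5/11.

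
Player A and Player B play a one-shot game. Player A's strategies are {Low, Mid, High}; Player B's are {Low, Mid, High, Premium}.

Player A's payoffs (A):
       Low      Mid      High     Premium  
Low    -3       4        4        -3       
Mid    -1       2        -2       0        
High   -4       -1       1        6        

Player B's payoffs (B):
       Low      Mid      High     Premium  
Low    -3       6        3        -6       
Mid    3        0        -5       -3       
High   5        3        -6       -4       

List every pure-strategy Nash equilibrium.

(Low, Mid) and (Mid, Low)

Find each player's best response to every opponent strategy; NE are the intersections.
Player A's best responses — vs Low: Mid (payoff -1); vs Mid: Low (payoff 4); vs High: Low (payoff 4); vs Premium: High (payoff 6).
Player B's best responses — vs Low: Mid (payoff 6); vs Mid: Low (payoff 3); vs High: Low (payoff 5).
Mutual best responses occur at (Low, Mid) and (Mid, Low); at each, neither player gains by switching.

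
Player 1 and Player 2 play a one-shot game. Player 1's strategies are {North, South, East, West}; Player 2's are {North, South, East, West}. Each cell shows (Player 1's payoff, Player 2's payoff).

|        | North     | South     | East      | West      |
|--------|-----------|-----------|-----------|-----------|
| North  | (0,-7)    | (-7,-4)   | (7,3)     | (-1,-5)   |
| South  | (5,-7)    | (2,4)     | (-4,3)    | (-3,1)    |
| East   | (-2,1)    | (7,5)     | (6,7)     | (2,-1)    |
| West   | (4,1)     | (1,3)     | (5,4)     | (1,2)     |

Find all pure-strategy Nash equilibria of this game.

A profile is a Nash equilibrium when each player is best-responding to the other.
Player 1's best responses — vs North: South (payoff 5); vs South: East (payoff 7); vs East: North (payoff 7); vs West: East (payoff 2).
Player 2's best responses — vs North: East (payoff 3); vs South: South (payoff 4); vs East: East (payoff 7); vs West: East (payoff 4).
The only mutual best response is (North, East); neither player gains by switching there.

(North, East)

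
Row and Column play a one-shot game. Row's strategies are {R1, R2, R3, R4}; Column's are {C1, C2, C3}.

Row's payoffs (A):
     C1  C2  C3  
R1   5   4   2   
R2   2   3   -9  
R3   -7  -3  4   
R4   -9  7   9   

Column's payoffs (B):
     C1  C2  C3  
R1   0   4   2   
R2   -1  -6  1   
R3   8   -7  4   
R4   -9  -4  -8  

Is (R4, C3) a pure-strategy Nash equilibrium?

No

Holding Column at C3: Row gets 9 from R4, versus 2 from R1, -9 from R2, 4 from R3. No profitable deviation for Row.
Holding Row at R4: Column gets -8 from C3 but could get -4 by switching to C2. Column has a profitable deviation.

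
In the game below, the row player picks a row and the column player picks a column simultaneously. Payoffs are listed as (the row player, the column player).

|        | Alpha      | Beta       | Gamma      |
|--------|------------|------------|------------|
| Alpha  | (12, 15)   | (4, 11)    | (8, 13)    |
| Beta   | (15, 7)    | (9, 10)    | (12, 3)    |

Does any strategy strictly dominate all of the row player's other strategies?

Beta

A strategy is strictly dominant if it gives the row player a strictly higher payoff than every other strategy, against every choice by the opponent.
Beta strictly dominates: vs Alpha: 15 > 12; vs Beta: 9 > 4; vs Gamma: 12 > 8.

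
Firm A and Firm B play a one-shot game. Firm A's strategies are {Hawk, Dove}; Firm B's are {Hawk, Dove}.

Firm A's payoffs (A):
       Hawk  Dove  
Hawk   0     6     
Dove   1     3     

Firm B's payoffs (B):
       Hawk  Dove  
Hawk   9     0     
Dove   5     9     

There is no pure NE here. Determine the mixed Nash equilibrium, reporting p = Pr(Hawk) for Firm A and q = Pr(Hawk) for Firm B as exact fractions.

p = 4/13, q = 3/4

In a mixed NE each player is indifferent between their pure strategies, so the opponent's mix sets the indifference.
Firm B indifferent between Hawk and Dove: p·9 + (1−p)·5 = p·0 + (1−p)·9 ⟹ 5 + 4p = 9 + (-9)p ⟹ p = 4/13.
Firm A indifferent between Hawk and Dove: q·0 + (1−q)·6 = q·1 + (1−q)·3 ⟹ 6 + (-6)q = 3 + (-2)q ⟹ q = 3/4.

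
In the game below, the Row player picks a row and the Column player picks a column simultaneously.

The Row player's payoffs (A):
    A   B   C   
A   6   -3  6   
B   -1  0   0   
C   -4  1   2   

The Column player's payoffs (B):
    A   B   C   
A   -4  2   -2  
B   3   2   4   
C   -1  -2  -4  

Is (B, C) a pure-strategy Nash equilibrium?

No

Holding the Column player at C: the Row player gets 0 from B but could get 6 by switching to A. The Row player has a profitable deviation.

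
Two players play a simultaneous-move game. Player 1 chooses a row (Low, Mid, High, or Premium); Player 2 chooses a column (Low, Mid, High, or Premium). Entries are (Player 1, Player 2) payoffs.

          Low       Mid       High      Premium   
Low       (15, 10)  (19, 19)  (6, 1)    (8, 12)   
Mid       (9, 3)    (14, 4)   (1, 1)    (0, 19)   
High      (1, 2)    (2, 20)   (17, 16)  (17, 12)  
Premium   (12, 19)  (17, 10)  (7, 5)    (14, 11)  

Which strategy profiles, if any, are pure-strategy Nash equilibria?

(Low, Mid)

Find each player's best response to every opponent strategy; NE are the intersections.
Player 1's best responses — vs Low: Low (payoff 15); vs Mid: Low (payoff 19); vs High: High (payoff 17); vs Premium: High (payoff 17).
Player 2's best responses — vs Low: Mid (payoff 19); vs Mid: Premium (payoff 19); vs High: Mid (payoff 20); vs Premium: Low (payoff 19).
The only mutual best response is (Low, Mid); neither player gains by switching there.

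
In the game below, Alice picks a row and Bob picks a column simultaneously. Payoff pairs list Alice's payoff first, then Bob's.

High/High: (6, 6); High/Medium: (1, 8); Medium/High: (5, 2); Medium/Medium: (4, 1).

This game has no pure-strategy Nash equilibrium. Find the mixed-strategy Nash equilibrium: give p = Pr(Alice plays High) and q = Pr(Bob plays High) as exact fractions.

In a mixed NE each player is indifferent between their pure strategies, so the opponent's mix sets the indifference.
Bob indifferent between High and Medium: p·6 + (1−p)·2 = p·8 + (1−p)·1 ⟹ 2 + 4p = 1 + 7p ⟹ p = 1/3.
Alice indifferent between High and Medium: q·6 + (1−q)·1 = q·5 + (1−q)·4 ⟹ 1 + 5q = 4 + 1q ⟹ q = 3/4.

p = 1/3, q = 3/4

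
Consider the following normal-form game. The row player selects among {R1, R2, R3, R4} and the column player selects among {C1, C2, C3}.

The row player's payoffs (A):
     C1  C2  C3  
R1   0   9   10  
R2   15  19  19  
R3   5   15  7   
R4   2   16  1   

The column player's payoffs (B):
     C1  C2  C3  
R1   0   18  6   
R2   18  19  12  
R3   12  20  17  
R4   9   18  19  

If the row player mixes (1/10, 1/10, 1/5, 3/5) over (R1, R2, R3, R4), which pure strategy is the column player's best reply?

C2

Compute the column player's expected payoff from each pure strategy against the given mix.
C1: (1/10)·0 + (1/10)·18 + (1/5)·12 + (3/5)·9 = 48/5
C2: (1/10)·18 + (1/10)·19 + (1/5)·20 + (3/5)·18 = 37/2
C3: (1/10)·6 + (1/10)·12 + (1/5)·17 + (3/5)·19 = 83/5
Highest expected payoff is 37/2, from C2.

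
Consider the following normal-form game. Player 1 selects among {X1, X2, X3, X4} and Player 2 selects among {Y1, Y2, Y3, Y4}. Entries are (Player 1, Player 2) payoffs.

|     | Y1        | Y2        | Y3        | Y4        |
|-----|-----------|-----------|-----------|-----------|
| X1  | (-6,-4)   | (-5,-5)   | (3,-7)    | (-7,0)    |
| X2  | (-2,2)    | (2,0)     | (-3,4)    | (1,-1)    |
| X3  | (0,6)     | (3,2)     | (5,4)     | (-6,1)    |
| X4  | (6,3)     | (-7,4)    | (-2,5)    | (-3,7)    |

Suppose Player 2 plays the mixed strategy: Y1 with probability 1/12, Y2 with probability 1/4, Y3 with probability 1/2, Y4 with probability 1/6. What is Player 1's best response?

Player 1's best reply maximizes expected payoff against the mix.
X1: (1/12)·(-6) + (1/4)·(-5) + (1/2)·3 + (1/6)·(-7) = -17/12
X2: (1/12)·(-2) + (1/4)·2 + (1/2)·(-3) + (1/6)·1 = -1
X3: (1/12)·0 + (1/4)·3 + (1/2)·5 + (1/6)·(-6) = 9/4
X4: (1/12)·6 + (1/4)·(-7) + (1/2)·(-2) + (1/6)·(-3) = -11/4
Highest expected payoff is 9/4, from X3.

X3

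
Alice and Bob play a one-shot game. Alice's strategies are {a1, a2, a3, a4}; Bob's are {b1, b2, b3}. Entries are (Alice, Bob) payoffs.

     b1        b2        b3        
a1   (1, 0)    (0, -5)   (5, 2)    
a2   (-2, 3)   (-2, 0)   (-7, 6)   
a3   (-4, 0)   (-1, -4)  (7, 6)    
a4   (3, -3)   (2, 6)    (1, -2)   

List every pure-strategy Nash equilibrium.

Check mutual best responses: a cell is a NE iff neither player can gain by unilaterally deviating.
Alice's best responses — vs b1: a4 (payoff 3); vs b2: a4 (payoff 2); vs b3: a3 (payoff 7).
Bob's best responses — vs a1: b3 (payoff 2); vs a2: b3 (payoff 6); vs a3: b3 (payoff 6); vs a4: b2 (payoff 6).
Mutual best responses occur at (a3, b3) and (a4, b2); at each, neither player gains by switching.

(a3, b3) and (a4, b2)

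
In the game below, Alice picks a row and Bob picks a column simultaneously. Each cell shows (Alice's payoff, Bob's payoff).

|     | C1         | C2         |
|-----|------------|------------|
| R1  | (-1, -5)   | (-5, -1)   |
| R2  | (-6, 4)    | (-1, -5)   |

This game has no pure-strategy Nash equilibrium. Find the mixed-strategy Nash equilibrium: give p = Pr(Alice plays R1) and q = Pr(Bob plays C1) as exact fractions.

p = 9/13, q = 4/9

In a mixed NE each player is indifferent between their pure strategies, so the opponent's mix sets the indifference.
Bob indifferent between C1 and C2: p·(-5) + (1−p)·4 = p·(-1) + (1−p)·(-5) ⟹ 4 + (-9)p = (-5) + 4p ⟹ p = 9/13.
Alice indifferent between R1 and R2: q·(-1) + (1−q)·(-5) = q·(-6) + (1−q)·(-1) ⟹ (-5) + 4q = (-1) + (-5)q ⟹ q = 4/9.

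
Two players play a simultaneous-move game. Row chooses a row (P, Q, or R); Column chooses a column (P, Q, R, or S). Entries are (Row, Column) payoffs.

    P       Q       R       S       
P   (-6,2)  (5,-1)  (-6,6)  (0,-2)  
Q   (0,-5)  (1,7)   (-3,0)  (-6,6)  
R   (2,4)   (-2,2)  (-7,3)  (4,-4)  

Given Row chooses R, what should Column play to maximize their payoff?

P

With Row fixed at R, Column's payoffs are: P → 4, Q → 2, R → 3, S → -4.
The maximum is 4, achieved by P.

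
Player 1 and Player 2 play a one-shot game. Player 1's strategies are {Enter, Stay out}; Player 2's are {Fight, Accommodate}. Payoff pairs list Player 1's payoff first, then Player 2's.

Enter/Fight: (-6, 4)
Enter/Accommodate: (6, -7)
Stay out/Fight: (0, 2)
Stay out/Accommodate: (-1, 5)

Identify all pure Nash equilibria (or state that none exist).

No pure-strategy Nash equilibrium

A profile is a Nash equilibrium when each player is best-responding to the other.
Player 1's best responses — vs Fight: Stay out (payoff 0); vs Accommodate: Enter (payoff 6).
Player 2's best responses — vs Enter: Fight (payoff 4); vs Stay out: Accommodate (payoff 5).
No cell has both players best-responding. For instance, Player 1's best reply to Fight is Stay out, but against Stay out Player 2 prefers Accommodate over Fight.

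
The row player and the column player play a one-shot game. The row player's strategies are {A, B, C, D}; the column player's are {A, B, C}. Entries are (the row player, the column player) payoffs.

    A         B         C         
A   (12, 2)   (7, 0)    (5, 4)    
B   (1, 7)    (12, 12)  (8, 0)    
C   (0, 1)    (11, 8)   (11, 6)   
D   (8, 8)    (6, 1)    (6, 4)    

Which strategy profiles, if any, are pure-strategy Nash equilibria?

(B, B)

Find each player's best response to every opponent strategy; NE are the intersections.
The row player's best responses — vs A: A (payoff 12); vs B: B (payoff 12); vs C: C (payoff 11).
The column player's best responses — vs A: C (payoff 4); vs B: B (payoff 12); vs C: B (payoff 8); vs D: A (payoff 8).
The only mutual best response is (B, B); neither player gains by switching there.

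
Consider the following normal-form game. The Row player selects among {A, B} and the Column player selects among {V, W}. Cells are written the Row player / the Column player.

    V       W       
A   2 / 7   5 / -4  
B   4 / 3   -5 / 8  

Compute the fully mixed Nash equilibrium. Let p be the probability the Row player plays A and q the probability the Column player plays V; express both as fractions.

Each player's mixing probability is pinned down by making the *other* player indifferent.
The Column player indifferent between V and W: p·7 + (1−p)·3 = p·(-4) + (1−p)·8 ⟹ 3 + 4p = 8 + (-12)p ⟹ p = 5/16.
The Row player indifferent between A and B: q·2 + (1−q)·5 = q·4 + (1−q)·(-5) ⟹ 5 + (-3)q = (-5) + 9q ⟹ q = 5/6.

p = 5/16, q = 5/6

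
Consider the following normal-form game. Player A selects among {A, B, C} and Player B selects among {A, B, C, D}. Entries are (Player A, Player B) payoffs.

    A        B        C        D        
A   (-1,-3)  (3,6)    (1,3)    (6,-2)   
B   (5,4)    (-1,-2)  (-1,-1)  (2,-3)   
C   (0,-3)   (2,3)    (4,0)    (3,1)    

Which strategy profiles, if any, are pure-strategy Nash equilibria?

Find each player's best response to every opponent strategy; NE are the intersections.
Player A's best responses — vs A: B (payoff 5); vs B: A (payoff 3); vs C: C (payoff 4); vs D: A (payoff 6).
Player B's best responses — vs A: B (payoff 6); vs B: A (payoff 4); vs C: B (payoff 3).
Mutual best responses occur at (A, B) and (B, A); at each, neither player gains by switching.

(A, B) and (B, A)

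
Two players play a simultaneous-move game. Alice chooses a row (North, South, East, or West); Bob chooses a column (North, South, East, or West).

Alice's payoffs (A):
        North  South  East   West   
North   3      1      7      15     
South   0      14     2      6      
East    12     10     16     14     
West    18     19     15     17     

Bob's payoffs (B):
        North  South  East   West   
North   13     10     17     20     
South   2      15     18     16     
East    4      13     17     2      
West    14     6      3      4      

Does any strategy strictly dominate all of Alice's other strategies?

No strictly dominant strategy

Check whether one of Alice's strategies beats all alternatives regardless of what the opponent does.
North is not dominant: against North, East gives 12 > 3.
South is not dominant: against North, North gives 3 > 0.
East is not dominant: against North, West gives 18 > 12.
West is not dominant: against East, East gives 16 > 15.
No single strategy is best against every opponent action.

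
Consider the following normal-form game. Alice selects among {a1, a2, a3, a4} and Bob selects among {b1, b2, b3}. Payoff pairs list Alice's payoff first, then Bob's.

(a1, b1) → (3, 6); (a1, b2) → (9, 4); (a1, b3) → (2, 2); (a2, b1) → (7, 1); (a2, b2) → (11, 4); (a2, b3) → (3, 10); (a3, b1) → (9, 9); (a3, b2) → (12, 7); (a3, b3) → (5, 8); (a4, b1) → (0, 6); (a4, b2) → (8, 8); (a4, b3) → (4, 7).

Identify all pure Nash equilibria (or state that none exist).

Find each player's best response to every opponent strategy; NE are the intersections.
Alice's best responses — vs b1: a3 (payoff 9); vs b2: a3 (payoff 12); vs b3: a3 (payoff 5).
Bob's best responses — vs a1: b1 (payoff 6); vs a2: b3 (payoff 10); vs a3: b1 (payoff 9); vs a4: b2 (payoff 8).
The only mutual best response is (a3, b1); neither player gains by switching there.

(a3, b1)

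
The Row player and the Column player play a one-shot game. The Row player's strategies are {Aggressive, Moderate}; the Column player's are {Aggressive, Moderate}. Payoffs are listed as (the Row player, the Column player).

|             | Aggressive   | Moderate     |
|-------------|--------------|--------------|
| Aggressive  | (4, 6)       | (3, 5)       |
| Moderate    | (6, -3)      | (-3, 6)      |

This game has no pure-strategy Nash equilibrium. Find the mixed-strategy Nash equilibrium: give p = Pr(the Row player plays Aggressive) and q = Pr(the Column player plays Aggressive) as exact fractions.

p = 9/10, q = 3/4

In a mixed NE each player is indifferent between their pure strategies, so the opponent's mix sets the indifference.
The Column player indifferent between Aggressive and Moderate: p·6 + (1−p)·(-3) = p·5 + (1−p)·6 ⟹ (-3) + 9p = 6 + (-1)p ⟹ p = 9/10.
The Row player indifferent between Aggressive and Moderate: q·4 + (1−q)·3 = q·6 + (1−q)·(-3) ⟹ 3 + 1q = (-3) + 9q ⟹ q = 3/4.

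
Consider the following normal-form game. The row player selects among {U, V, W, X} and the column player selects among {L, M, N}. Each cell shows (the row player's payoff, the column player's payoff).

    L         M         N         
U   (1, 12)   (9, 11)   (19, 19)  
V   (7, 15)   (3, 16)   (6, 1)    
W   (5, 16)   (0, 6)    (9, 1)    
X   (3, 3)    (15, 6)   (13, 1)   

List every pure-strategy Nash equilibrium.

(U, N) and (X, M)

Find each player's best response to every opponent strategy; NE are the intersections.
The row player's best responses — vs L: V (payoff 7); vs M: X (payoff 15); vs N: U (payoff 19).
The column player's best responses — vs U: N (payoff 19); vs V: M (payoff 16); vs W: L (payoff 16); vs X: M (payoff 6).
Mutual best responses occur at (U, N) and (X, M); at each, neither player gains by switching.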